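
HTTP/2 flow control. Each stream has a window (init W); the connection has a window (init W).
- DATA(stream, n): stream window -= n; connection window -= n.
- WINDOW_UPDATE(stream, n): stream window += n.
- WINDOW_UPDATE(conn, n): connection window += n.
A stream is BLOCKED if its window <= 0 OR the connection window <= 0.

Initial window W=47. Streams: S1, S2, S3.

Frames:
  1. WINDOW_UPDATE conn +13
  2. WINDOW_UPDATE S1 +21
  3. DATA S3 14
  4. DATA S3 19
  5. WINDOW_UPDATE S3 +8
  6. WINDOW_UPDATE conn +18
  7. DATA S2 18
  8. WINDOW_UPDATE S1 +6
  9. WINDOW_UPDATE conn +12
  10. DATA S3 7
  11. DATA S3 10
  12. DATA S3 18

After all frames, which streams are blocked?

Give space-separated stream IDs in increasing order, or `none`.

Answer: S3

Derivation:
Op 1: conn=60 S1=47 S2=47 S3=47 blocked=[]
Op 2: conn=60 S1=68 S2=47 S3=47 blocked=[]
Op 3: conn=46 S1=68 S2=47 S3=33 blocked=[]
Op 4: conn=27 S1=68 S2=47 S3=14 blocked=[]
Op 5: conn=27 S1=68 S2=47 S3=22 blocked=[]
Op 6: conn=45 S1=68 S2=47 S3=22 blocked=[]
Op 7: conn=27 S1=68 S2=29 S3=22 blocked=[]
Op 8: conn=27 S1=74 S2=29 S3=22 blocked=[]
Op 9: conn=39 S1=74 S2=29 S3=22 blocked=[]
Op 10: conn=32 S1=74 S2=29 S3=15 blocked=[]
Op 11: conn=22 S1=74 S2=29 S3=5 blocked=[]
Op 12: conn=4 S1=74 S2=29 S3=-13 blocked=[3]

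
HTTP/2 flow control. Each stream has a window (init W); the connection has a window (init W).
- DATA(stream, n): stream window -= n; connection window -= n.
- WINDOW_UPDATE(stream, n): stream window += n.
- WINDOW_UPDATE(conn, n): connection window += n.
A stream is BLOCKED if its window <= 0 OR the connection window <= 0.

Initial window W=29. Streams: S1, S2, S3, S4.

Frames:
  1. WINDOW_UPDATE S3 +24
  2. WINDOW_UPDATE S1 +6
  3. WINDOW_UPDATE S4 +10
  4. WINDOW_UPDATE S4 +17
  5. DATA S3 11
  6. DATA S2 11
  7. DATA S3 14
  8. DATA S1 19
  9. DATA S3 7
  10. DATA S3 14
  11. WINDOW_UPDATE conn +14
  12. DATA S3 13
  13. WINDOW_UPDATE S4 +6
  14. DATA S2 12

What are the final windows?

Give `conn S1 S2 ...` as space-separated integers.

Answer: -58 16 6 -6 62

Derivation:
Op 1: conn=29 S1=29 S2=29 S3=53 S4=29 blocked=[]
Op 2: conn=29 S1=35 S2=29 S3=53 S4=29 blocked=[]
Op 3: conn=29 S1=35 S2=29 S3=53 S4=39 blocked=[]
Op 4: conn=29 S1=35 S2=29 S3=53 S4=56 blocked=[]
Op 5: conn=18 S1=35 S2=29 S3=42 S4=56 blocked=[]
Op 6: conn=7 S1=35 S2=18 S3=42 S4=56 blocked=[]
Op 7: conn=-7 S1=35 S2=18 S3=28 S4=56 blocked=[1, 2, 3, 4]
Op 8: conn=-26 S1=16 S2=18 S3=28 S4=56 blocked=[1, 2, 3, 4]
Op 9: conn=-33 S1=16 S2=18 S3=21 S4=56 blocked=[1, 2, 3, 4]
Op 10: conn=-47 S1=16 S2=18 S3=7 S4=56 blocked=[1, 2, 3, 4]
Op 11: conn=-33 S1=16 S2=18 S3=7 S4=56 blocked=[1, 2, 3, 4]
Op 12: conn=-46 S1=16 S2=18 S3=-6 S4=56 blocked=[1, 2, 3, 4]
Op 13: conn=-46 S1=16 S2=18 S3=-6 S4=62 blocked=[1, 2, 3, 4]
Op 14: conn=-58 S1=16 S2=6 S3=-6 S4=62 blocked=[1, 2, 3, 4]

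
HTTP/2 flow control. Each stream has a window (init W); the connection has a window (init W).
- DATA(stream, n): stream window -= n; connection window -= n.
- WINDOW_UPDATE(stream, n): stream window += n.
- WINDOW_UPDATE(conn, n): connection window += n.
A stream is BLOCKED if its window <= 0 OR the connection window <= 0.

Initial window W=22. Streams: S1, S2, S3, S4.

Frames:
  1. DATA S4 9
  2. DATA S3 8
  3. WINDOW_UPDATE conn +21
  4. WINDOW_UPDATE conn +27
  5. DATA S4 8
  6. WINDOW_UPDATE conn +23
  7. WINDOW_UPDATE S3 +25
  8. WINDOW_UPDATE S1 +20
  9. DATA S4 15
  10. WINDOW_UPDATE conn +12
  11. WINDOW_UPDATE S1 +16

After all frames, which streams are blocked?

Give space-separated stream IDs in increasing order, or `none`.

Op 1: conn=13 S1=22 S2=22 S3=22 S4=13 blocked=[]
Op 2: conn=5 S1=22 S2=22 S3=14 S4=13 blocked=[]
Op 3: conn=26 S1=22 S2=22 S3=14 S4=13 blocked=[]
Op 4: conn=53 S1=22 S2=22 S3=14 S4=13 blocked=[]
Op 5: conn=45 S1=22 S2=22 S3=14 S4=5 blocked=[]
Op 6: conn=68 S1=22 S2=22 S3=14 S4=5 blocked=[]
Op 7: conn=68 S1=22 S2=22 S3=39 S4=5 blocked=[]
Op 8: conn=68 S1=42 S2=22 S3=39 S4=5 blocked=[]
Op 9: conn=53 S1=42 S2=22 S3=39 S4=-10 blocked=[4]
Op 10: conn=65 S1=42 S2=22 S3=39 S4=-10 blocked=[4]
Op 11: conn=65 S1=58 S2=22 S3=39 S4=-10 blocked=[4]

Answer: S4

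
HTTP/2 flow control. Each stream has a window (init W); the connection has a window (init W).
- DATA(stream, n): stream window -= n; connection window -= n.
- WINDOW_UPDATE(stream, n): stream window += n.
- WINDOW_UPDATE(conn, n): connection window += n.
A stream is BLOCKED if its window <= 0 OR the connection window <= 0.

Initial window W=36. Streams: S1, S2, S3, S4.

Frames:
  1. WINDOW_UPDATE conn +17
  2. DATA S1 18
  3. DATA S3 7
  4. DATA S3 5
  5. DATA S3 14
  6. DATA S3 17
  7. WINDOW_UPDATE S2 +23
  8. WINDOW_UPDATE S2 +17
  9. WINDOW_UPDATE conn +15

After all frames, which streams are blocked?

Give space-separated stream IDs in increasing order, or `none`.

Answer: S3

Derivation:
Op 1: conn=53 S1=36 S2=36 S3=36 S4=36 blocked=[]
Op 2: conn=35 S1=18 S2=36 S3=36 S4=36 blocked=[]
Op 3: conn=28 S1=18 S2=36 S3=29 S4=36 blocked=[]
Op 4: conn=23 S1=18 S2=36 S3=24 S4=36 blocked=[]
Op 5: conn=9 S1=18 S2=36 S3=10 S4=36 blocked=[]
Op 6: conn=-8 S1=18 S2=36 S3=-7 S4=36 blocked=[1, 2, 3, 4]
Op 7: conn=-8 S1=18 S2=59 S3=-7 S4=36 blocked=[1, 2, 3, 4]
Op 8: conn=-8 S1=18 S2=76 S3=-7 S4=36 blocked=[1, 2, 3, 4]
Op 9: conn=7 S1=18 S2=76 S3=-7 S4=36 blocked=[3]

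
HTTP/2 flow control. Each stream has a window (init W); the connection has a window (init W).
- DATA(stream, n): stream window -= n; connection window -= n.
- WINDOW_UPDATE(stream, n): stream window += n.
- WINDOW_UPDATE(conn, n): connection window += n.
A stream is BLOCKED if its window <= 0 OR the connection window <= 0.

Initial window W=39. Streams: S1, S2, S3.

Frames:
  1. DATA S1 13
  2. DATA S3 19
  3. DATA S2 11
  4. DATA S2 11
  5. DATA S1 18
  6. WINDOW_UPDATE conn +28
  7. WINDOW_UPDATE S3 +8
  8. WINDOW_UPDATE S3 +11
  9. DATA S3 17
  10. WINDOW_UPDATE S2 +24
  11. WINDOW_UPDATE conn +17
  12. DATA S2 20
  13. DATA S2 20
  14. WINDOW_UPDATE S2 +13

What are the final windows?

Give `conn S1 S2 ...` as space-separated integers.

Answer: -45 8 14 22

Derivation:
Op 1: conn=26 S1=26 S2=39 S3=39 blocked=[]
Op 2: conn=7 S1=26 S2=39 S3=20 blocked=[]
Op 3: conn=-4 S1=26 S2=28 S3=20 blocked=[1, 2, 3]
Op 4: conn=-15 S1=26 S2=17 S3=20 blocked=[1, 2, 3]
Op 5: conn=-33 S1=8 S2=17 S3=20 blocked=[1, 2, 3]
Op 6: conn=-5 S1=8 S2=17 S3=20 blocked=[1, 2, 3]
Op 7: conn=-5 S1=8 S2=17 S3=28 blocked=[1, 2, 3]
Op 8: conn=-5 S1=8 S2=17 S3=39 blocked=[1, 2, 3]
Op 9: conn=-22 S1=8 S2=17 S3=22 blocked=[1, 2, 3]
Op 10: conn=-22 S1=8 S2=41 S3=22 blocked=[1, 2, 3]
Op 11: conn=-5 S1=8 S2=41 S3=22 blocked=[1, 2, 3]
Op 12: conn=-25 S1=8 S2=21 S3=22 blocked=[1, 2, 3]
Op 13: conn=-45 S1=8 S2=1 S3=22 blocked=[1, 2, 3]
Op 14: conn=-45 S1=8 S2=14 S3=22 blocked=[1, 2, 3]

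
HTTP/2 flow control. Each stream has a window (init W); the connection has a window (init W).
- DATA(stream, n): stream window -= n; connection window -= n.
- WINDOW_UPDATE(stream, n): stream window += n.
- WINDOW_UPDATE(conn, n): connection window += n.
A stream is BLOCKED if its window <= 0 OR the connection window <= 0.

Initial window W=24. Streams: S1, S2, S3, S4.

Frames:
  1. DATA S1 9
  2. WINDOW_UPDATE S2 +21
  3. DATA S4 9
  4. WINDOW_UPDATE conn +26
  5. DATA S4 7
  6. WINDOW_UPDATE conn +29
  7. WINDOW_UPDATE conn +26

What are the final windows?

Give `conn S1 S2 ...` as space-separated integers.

Answer: 80 15 45 24 8

Derivation:
Op 1: conn=15 S1=15 S2=24 S3=24 S4=24 blocked=[]
Op 2: conn=15 S1=15 S2=45 S3=24 S4=24 blocked=[]
Op 3: conn=6 S1=15 S2=45 S3=24 S4=15 blocked=[]
Op 4: conn=32 S1=15 S2=45 S3=24 S4=15 blocked=[]
Op 5: conn=25 S1=15 S2=45 S3=24 S4=8 blocked=[]
Op 6: conn=54 S1=15 S2=45 S3=24 S4=8 blocked=[]
Op 7: conn=80 S1=15 S2=45 S3=24 S4=8 blocked=[]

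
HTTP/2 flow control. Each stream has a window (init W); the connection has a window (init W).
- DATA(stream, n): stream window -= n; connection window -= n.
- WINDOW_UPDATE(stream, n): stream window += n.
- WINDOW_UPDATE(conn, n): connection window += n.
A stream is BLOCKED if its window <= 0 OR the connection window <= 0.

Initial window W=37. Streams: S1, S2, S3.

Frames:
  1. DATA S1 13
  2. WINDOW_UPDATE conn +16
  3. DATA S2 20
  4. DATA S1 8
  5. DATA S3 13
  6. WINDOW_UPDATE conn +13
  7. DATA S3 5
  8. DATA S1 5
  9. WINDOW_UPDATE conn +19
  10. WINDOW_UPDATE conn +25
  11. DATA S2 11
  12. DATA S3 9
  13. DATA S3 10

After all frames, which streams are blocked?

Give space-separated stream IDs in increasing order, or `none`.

Answer: S3

Derivation:
Op 1: conn=24 S1=24 S2=37 S3=37 blocked=[]
Op 2: conn=40 S1=24 S2=37 S3=37 blocked=[]
Op 3: conn=20 S1=24 S2=17 S3=37 blocked=[]
Op 4: conn=12 S1=16 S2=17 S3=37 blocked=[]
Op 5: conn=-1 S1=16 S2=17 S3=24 blocked=[1, 2, 3]
Op 6: conn=12 S1=16 S2=17 S3=24 blocked=[]
Op 7: conn=7 S1=16 S2=17 S3=19 blocked=[]
Op 8: conn=2 S1=11 S2=17 S3=19 blocked=[]
Op 9: conn=21 S1=11 S2=17 S3=19 blocked=[]
Op 10: conn=46 S1=11 S2=17 S3=19 blocked=[]
Op 11: conn=35 S1=11 S2=6 S3=19 blocked=[]
Op 12: conn=26 S1=11 S2=6 S3=10 blocked=[]
Op 13: conn=16 S1=11 S2=6 S3=0 blocked=[3]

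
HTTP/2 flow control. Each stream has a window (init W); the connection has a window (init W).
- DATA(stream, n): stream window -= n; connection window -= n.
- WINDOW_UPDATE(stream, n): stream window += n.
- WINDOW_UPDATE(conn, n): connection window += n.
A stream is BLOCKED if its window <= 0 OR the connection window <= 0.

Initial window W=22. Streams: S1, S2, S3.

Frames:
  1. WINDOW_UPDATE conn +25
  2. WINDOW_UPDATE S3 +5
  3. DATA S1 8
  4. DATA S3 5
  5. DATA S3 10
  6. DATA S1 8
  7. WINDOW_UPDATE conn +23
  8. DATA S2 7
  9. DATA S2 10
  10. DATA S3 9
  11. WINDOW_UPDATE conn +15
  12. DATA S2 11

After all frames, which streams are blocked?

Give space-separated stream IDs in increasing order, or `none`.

Op 1: conn=47 S1=22 S2=22 S3=22 blocked=[]
Op 2: conn=47 S1=22 S2=22 S3=27 blocked=[]
Op 3: conn=39 S1=14 S2=22 S3=27 blocked=[]
Op 4: conn=34 S1=14 S2=22 S3=22 blocked=[]
Op 5: conn=24 S1=14 S2=22 S3=12 blocked=[]
Op 6: conn=16 S1=6 S2=22 S3=12 blocked=[]
Op 7: conn=39 S1=6 S2=22 S3=12 blocked=[]
Op 8: conn=32 S1=6 S2=15 S3=12 blocked=[]
Op 9: conn=22 S1=6 S2=5 S3=12 blocked=[]
Op 10: conn=13 S1=6 S2=5 S3=3 blocked=[]
Op 11: conn=28 S1=6 S2=5 S3=3 blocked=[]
Op 12: conn=17 S1=6 S2=-6 S3=3 blocked=[2]

Answer: S2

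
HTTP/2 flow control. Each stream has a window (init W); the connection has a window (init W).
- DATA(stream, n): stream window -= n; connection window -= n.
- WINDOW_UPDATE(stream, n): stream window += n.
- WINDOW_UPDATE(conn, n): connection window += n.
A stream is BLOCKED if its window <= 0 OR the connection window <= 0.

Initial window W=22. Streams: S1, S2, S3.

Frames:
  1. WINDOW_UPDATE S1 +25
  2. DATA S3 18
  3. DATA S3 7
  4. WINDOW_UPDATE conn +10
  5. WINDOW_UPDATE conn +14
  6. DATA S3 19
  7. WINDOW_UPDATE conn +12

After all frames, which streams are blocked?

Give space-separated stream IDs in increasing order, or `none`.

Answer: S3

Derivation:
Op 1: conn=22 S1=47 S2=22 S3=22 blocked=[]
Op 2: conn=4 S1=47 S2=22 S3=4 blocked=[]
Op 3: conn=-3 S1=47 S2=22 S3=-3 blocked=[1, 2, 3]
Op 4: conn=7 S1=47 S2=22 S3=-3 blocked=[3]
Op 5: conn=21 S1=47 S2=22 S3=-3 blocked=[3]
Op 6: conn=2 S1=47 S2=22 S3=-22 blocked=[3]
Op 7: conn=14 S1=47 S2=22 S3=-22 blocked=[3]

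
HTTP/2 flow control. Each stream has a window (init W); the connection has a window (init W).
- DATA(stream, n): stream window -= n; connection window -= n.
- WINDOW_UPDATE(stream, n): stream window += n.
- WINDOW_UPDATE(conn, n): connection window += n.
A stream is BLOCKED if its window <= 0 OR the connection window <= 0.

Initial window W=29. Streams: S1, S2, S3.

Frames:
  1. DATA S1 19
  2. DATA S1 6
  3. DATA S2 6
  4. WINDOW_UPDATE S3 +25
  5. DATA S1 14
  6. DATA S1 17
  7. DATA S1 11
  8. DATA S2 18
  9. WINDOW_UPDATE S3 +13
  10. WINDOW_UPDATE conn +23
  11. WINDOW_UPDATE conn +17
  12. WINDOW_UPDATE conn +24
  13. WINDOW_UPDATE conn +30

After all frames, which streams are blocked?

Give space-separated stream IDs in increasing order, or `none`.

Answer: S1

Derivation:
Op 1: conn=10 S1=10 S2=29 S3=29 blocked=[]
Op 2: conn=4 S1=4 S2=29 S3=29 blocked=[]
Op 3: conn=-2 S1=4 S2=23 S3=29 blocked=[1, 2, 3]
Op 4: conn=-2 S1=4 S2=23 S3=54 blocked=[1, 2, 3]
Op 5: conn=-16 S1=-10 S2=23 S3=54 blocked=[1, 2, 3]
Op 6: conn=-33 S1=-27 S2=23 S3=54 blocked=[1, 2, 3]
Op 7: conn=-44 S1=-38 S2=23 S3=54 blocked=[1, 2, 3]
Op 8: conn=-62 S1=-38 S2=5 S3=54 blocked=[1, 2, 3]
Op 9: conn=-62 S1=-38 S2=5 S3=67 blocked=[1, 2, 3]
Op 10: conn=-39 S1=-38 S2=5 S3=67 blocked=[1, 2, 3]
Op 11: conn=-22 S1=-38 S2=5 S3=67 blocked=[1, 2, 3]
Op 12: conn=2 S1=-38 S2=5 S3=67 blocked=[1]
Op 13: conn=32 S1=-38 S2=5 S3=67 blocked=[1]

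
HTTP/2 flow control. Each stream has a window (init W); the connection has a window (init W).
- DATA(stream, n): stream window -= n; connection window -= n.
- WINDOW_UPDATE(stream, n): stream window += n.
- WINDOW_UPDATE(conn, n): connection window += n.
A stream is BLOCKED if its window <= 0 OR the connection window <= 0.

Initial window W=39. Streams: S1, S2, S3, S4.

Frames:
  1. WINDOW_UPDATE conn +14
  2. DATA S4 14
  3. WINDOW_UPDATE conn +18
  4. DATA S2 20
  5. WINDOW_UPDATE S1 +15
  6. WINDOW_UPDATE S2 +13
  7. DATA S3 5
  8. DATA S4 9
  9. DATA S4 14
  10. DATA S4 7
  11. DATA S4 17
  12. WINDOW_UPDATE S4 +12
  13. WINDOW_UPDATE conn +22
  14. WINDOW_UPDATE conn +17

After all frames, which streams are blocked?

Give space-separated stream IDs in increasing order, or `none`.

Op 1: conn=53 S1=39 S2=39 S3=39 S4=39 blocked=[]
Op 2: conn=39 S1=39 S2=39 S3=39 S4=25 blocked=[]
Op 3: conn=57 S1=39 S2=39 S3=39 S4=25 blocked=[]
Op 4: conn=37 S1=39 S2=19 S3=39 S4=25 blocked=[]
Op 5: conn=37 S1=54 S2=19 S3=39 S4=25 blocked=[]
Op 6: conn=37 S1=54 S2=32 S3=39 S4=25 blocked=[]
Op 7: conn=32 S1=54 S2=32 S3=34 S4=25 blocked=[]
Op 8: conn=23 S1=54 S2=32 S3=34 S4=16 blocked=[]
Op 9: conn=9 S1=54 S2=32 S3=34 S4=2 blocked=[]
Op 10: conn=2 S1=54 S2=32 S3=34 S4=-5 blocked=[4]
Op 11: conn=-15 S1=54 S2=32 S3=34 S4=-22 blocked=[1, 2, 3, 4]
Op 12: conn=-15 S1=54 S2=32 S3=34 S4=-10 blocked=[1, 2, 3, 4]
Op 13: conn=7 S1=54 S2=32 S3=34 S4=-10 blocked=[4]
Op 14: conn=24 S1=54 S2=32 S3=34 S4=-10 blocked=[4]

Answer: S4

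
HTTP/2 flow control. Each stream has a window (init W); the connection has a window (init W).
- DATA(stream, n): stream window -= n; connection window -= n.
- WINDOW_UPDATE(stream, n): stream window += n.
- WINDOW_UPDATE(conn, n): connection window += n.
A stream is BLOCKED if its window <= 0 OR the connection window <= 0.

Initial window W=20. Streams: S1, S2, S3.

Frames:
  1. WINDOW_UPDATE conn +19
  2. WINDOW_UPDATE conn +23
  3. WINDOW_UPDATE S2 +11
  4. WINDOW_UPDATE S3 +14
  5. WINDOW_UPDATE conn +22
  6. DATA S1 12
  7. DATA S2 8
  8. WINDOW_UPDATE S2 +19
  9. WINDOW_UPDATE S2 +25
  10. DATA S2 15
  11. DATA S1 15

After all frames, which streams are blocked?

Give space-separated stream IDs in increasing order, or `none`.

Op 1: conn=39 S1=20 S2=20 S3=20 blocked=[]
Op 2: conn=62 S1=20 S2=20 S3=20 blocked=[]
Op 3: conn=62 S1=20 S2=31 S3=20 blocked=[]
Op 4: conn=62 S1=20 S2=31 S3=34 blocked=[]
Op 5: conn=84 S1=20 S2=31 S3=34 blocked=[]
Op 6: conn=72 S1=8 S2=31 S3=34 blocked=[]
Op 7: conn=64 S1=8 S2=23 S3=34 blocked=[]
Op 8: conn=64 S1=8 S2=42 S3=34 blocked=[]
Op 9: conn=64 S1=8 S2=67 S3=34 blocked=[]
Op 10: conn=49 S1=8 S2=52 S3=34 blocked=[]
Op 11: conn=34 S1=-7 S2=52 S3=34 blocked=[1]

Answer: S1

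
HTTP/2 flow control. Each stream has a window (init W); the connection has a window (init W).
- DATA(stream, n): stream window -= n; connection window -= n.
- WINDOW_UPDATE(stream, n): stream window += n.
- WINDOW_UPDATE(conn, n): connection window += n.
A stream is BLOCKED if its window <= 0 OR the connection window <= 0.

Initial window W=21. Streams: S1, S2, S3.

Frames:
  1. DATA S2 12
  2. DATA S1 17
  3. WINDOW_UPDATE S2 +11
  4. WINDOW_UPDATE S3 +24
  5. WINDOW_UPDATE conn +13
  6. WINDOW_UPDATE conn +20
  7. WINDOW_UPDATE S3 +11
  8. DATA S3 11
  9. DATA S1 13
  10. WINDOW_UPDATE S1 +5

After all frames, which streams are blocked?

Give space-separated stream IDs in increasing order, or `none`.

Answer: S1

Derivation:
Op 1: conn=9 S1=21 S2=9 S3=21 blocked=[]
Op 2: conn=-8 S1=4 S2=9 S3=21 blocked=[1, 2, 3]
Op 3: conn=-8 S1=4 S2=20 S3=21 blocked=[1, 2, 3]
Op 4: conn=-8 S1=4 S2=20 S3=45 blocked=[1, 2, 3]
Op 5: conn=5 S1=4 S2=20 S3=45 blocked=[]
Op 6: conn=25 S1=4 S2=20 S3=45 blocked=[]
Op 7: conn=25 S1=4 S2=20 S3=56 blocked=[]
Op 8: conn=14 S1=4 S2=20 S3=45 blocked=[]
Op 9: conn=1 S1=-9 S2=20 S3=45 blocked=[1]
Op 10: conn=1 S1=-4 S2=20 S3=45 blocked=[1]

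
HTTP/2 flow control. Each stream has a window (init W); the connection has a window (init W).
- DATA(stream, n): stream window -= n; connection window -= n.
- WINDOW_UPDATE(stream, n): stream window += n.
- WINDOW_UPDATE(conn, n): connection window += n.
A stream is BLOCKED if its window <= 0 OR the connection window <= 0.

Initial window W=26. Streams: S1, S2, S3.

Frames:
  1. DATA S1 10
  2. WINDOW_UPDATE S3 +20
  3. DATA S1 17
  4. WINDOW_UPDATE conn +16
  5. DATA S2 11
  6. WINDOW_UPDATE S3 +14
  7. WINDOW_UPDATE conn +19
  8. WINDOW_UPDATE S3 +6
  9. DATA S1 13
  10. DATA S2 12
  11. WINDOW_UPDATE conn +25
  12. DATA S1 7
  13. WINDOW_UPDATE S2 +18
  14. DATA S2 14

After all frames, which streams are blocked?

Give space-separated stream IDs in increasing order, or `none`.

Answer: S1

Derivation:
Op 1: conn=16 S1=16 S2=26 S3=26 blocked=[]
Op 2: conn=16 S1=16 S2=26 S3=46 blocked=[]
Op 3: conn=-1 S1=-1 S2=26 S3=46 blocked=[1, 2, 3]
Op 4: conn=15 S1=-1 S2=26 S3=46 blocked=[1]
Op 5: conn=4 S1=-1 S2=15 S3=46 blocked=[1]
Op 6: conn=4 S1=-1 S2=15 S3=60 blocked=[1]
Op 7: conn=23 S1=-1 S2=15 S3=60 blocked=[1]
Op 8: conn=23 S1=-1 S2=15 S3=66 blocked=[1]
Op 9: conn=10 S1=-14 S2=15 S3=66 blocked=[1]
Op 10: conn=-2 S1=-14 S2=3 S3=66 blocked=[1, 2, 3]
Op 11: conn=23 S1=-14 S2=3 S3=66 blocked=[1]
Op 12: conn=16 S1=-21 S2=3 S3=66 blocked=[1]
Op 13: conn=16 S1=-21 S2=21 S3=66 blocked=[1]
Op 14: conn=2 S1=-21 S2=7 S3=66 blocked=[1]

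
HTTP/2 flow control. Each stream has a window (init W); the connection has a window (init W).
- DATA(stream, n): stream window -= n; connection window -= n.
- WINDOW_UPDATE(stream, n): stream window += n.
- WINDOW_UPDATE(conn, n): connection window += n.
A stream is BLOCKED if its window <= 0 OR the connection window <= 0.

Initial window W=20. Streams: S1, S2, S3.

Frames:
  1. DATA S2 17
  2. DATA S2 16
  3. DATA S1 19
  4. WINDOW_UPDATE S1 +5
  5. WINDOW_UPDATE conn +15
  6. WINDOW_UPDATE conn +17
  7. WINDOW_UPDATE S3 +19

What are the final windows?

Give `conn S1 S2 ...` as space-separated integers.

Op 1: conn=3 S1=20 S2=3 S3=20 blocked=[]
Op 2: conn=-13 S1=20 S2=-13 S3=20 blocked=[1, 2, 3]
Op 3: conn=-32 S1=1 S2=-13 S3=20 blocked=[1, 2, 3]
Op 4: conn=-32 S1=6 S2=-13 S3=20 blocked=[1, 2, 3]
Op 5: conn=-17 S1=6 S2=-13 S3=20 blocked=[1, 2, 3]
Op 6: conn=0 S1=6 S2=-13 S3=20 blocked=[1, 2, 3]
Op 7: conn=0 S1=6 S2=-13 S3=39 blocked=[1, 2, 3]

Answer: 0 6 -13 39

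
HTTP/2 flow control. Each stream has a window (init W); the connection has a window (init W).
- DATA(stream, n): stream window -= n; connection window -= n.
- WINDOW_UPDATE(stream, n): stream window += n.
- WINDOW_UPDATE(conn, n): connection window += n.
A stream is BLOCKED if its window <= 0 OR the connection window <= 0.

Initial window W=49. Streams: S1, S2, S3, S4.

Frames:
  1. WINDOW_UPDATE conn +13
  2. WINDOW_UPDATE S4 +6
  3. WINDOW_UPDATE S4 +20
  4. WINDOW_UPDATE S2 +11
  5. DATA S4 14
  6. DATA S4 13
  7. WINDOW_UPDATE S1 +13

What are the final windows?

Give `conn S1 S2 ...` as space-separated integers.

Answer: 35 62 60 49 48

Derivation:
Op 1: conn=62 S1=49 S2=49 S3=49 S4=49 blocked=[]
Op 2: conn=62 S1=49 S2=49 S3=49 S4=55 blocked=[]
Op 3: conn=62 S1=49 S2=49 S3=49 S4=75 blocked=[]
Op 4: conn=62 S1=49 S2=60 S3=49 S4=75 blocked=[]
Op 5: conn=48 S1=49 S2=60 S3=49 S4=61 blocked=[]
Op 6: conn=35 S1=49 S2=60 S3=49 S4=48 blocked=[]
Op 7: conn=35 S1=62 S2=60 S3=49 S4=48 blocked=[]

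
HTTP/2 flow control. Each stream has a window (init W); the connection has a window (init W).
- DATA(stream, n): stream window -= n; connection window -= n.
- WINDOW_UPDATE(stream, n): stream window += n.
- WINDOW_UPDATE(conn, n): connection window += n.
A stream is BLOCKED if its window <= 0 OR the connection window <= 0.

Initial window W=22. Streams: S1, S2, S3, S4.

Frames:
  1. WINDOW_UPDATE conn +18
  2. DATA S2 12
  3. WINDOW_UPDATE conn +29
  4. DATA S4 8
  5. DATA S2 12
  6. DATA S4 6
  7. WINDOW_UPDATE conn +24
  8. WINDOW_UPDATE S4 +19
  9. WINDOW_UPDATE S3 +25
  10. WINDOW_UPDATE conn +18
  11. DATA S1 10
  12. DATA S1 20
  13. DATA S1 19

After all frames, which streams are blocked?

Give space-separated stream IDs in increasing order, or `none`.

Answer: S1 S2

Derivation:
Op 1: conn=40 S1=22 S2=22 S3=22 S4=22 blocked=[]
Op 2: conn=28 S1=22 S2=10 S3=22 S4=22 blocked=[]
Op 3: conn=57 S1=22 S2=10 S3=22 S4=22 blocked=[]
Op 4: conn=49 S1=22 S2=10 S3=22 S4=14 blocked=[]
Op 5: conn=37 S1=22 S2=-2 S3=22 S4=14 blocked=[2]
Op 6: conn=31 S1=22 S2=-2 S3=22 S4=8 blocked=[2]
Op 7: conn=55 S1=22 S2=-2 S3=22 S4=8 blocked=[2]
Op 8: conn=55 S1=22 S2=-2 S3=22 S4=27 blocked=[2]
Op 9: conn=55 S1=22 S2=-2 S3=47 S4=27 blocked=[2]
Op 10: conn=73 S1=22 S2=-2 S3=47 S4=27 blocked=[2]
Op 11: conn=63 S1=12 S2=-2 S3=47 S4=27 blocked=[2]
Op 12: conn=43 S1=-8 S2=-2 S3=47 S4=27 blocked=[1, 2]
Op 13: conn=24 S1=-27 S2=-2 S3=47 S4=27 blocked=[1, 2]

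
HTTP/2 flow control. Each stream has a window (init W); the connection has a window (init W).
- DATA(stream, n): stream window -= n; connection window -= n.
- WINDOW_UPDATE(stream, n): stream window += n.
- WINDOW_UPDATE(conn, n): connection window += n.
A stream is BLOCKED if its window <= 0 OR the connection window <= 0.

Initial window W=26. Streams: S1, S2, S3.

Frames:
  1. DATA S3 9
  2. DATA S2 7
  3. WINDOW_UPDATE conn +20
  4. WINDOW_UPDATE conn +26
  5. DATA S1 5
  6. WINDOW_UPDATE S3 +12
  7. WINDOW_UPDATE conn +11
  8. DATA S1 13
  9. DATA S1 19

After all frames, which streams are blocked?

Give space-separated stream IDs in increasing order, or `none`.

Op 1: conn=17 S1=26 S2=26 S3=17 blocked=[]
Op 2: conn=10 S1=26 S2=19 S3=17 blocked=[]
Op 3: conn=30 S1=26 S2=19 S3=17 blocked=[]
Op 4: conn=56 S1=26 S2=19 S3=17 blocked=[]
Op 5: conn=51 S1=21 S2=19 S3=17 blocked=[]
Op 6: conn=51 S1=21 S2=19 S3=29 blocked=[]
Op 7: conn=62 S1=21 S2=19 S3=29 blocked=[]
Op 8: conn=49 S1=8 S2=19 S3=29 blocked=[]
Op 9: conn=30 S1=-11 S2=19 S3=29 blocked=[1]

Answer: S1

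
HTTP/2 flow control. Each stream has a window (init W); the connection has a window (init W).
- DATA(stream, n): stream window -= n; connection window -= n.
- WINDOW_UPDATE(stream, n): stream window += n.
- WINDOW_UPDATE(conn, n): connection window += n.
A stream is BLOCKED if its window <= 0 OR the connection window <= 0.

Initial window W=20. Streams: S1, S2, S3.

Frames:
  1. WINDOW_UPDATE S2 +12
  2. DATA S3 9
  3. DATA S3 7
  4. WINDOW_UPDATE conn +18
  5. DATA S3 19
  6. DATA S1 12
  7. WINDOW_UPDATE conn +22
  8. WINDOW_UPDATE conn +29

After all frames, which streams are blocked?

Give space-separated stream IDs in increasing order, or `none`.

Answer: S3

Derivation:
Op 1: conn=20 S1=20 S2=32 S3=20 blocked=[]
Op 2: conn=11 S1=20 S2=32 S3=11 blocked=[]
Op 3: conn=4 S1=20 S2=32 S3=4 blocked=[]
Op 4: conn=22 S1=20 S2=32 S3=4 blocked=[]
Op 5: conn=3 S1=20 S2=32 S3=-15 blocked=[3]
Op 6: conn=-9 S1=8 S2=32 S3=-15 blocked=[1, 2, 3]
Op 7: conn=13 S1=8 S2=32 S3=-15 blocked=[3]
Op 8: conn=42 S1=8 S2=32 S3=-15 blocked=[3]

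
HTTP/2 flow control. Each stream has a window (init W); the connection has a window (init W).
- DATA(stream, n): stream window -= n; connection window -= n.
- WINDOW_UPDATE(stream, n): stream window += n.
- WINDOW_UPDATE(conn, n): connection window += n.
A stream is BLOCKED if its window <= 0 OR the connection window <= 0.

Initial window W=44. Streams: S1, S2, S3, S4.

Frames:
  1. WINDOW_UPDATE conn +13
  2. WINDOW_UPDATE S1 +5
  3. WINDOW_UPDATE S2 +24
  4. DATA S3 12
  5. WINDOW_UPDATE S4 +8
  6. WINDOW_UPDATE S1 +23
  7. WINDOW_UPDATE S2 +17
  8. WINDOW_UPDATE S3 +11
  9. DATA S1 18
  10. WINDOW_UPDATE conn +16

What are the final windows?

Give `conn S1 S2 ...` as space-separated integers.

Answer: 43 54 85 43 52

Derivation:
Op 1: conn=57 S1=44 S2=44 S3=44 S4=44 blocked=[]
Op 2: conn=57 S1=49 S2=44 S3=44 S4=44 blocked=[]
Op 3: conn=57 S1=49 S2=68 S3=44 S4=44 blocked=[]
Op 4: conn=45 S1=49 S2=68 S3=32 S4=44 blocked=[]
Op 5: conn=45 S1=49 S2=68 S3=32 S4=52 blocked=[]
Op 6: conn=45 S1=72 S2=68 S3=32 S4=52 blocked=[]
Op 7: conn=45 S1=72 S2=85 S3=32 S4=52 blocked=[]
Op 8: conn=45 S1=72 S2=85 S3=43 S4=52 blocked=[]
Op 9: conn=27 S1=54 S2=85 S3=43 S4=52 blocked=[]
Op 10: conn=43 S1=54 S2=85 S3=43 S4=52 blocked=[]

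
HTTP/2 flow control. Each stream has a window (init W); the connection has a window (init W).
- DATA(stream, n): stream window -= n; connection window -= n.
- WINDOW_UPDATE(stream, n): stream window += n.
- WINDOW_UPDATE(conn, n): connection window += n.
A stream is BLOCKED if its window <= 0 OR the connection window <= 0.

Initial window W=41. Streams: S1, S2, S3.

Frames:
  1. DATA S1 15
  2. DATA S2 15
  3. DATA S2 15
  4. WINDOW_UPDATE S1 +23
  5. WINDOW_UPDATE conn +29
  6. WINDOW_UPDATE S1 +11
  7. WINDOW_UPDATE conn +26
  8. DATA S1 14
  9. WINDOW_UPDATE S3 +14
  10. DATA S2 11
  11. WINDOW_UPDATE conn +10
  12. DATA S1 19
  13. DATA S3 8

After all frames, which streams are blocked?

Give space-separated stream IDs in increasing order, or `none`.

Answer: S2

Derivation:
Op 1: conn=26 S1=26 S2=41 S3=41 blocked=[]
Op 2: conn=11 S1=26 S2=26 S3=41 blocked=[]
Op 3: conn=-4 S1=26 S2=11 S3=41 blocked=[1, 2, 3]
Op 4: conn=-4 S1=49 S2=11 S3=41 blocked=[1, 2, 3]
Op 5: conn=25 S1=49 S2=11 S3=41 blocked=[]
Op 6: conn=25 S1=60 S2=11 S3=41 blocked=[]
Op 7: conn=51 S1=60 S2=11 S3=41 blocked=[]
Op 8: conn=37 S1=46 S2=11 S3=41 blocked=[]
Op 9: conn=37 S1=46 S2=11 S3=55 blocked=[]
Op 10: conn=26 S1=46 S2=0 S3=55 blocked=[2]
Op 11: conn=36 S1=46 S2=0 S3=55 blocked=[2]
Op 12: conn=17 S1=27 S2=0 S3=55 blocked=[2]
Op 13: conn=9 S1=27 S2=0 S3=47 blocked=[2]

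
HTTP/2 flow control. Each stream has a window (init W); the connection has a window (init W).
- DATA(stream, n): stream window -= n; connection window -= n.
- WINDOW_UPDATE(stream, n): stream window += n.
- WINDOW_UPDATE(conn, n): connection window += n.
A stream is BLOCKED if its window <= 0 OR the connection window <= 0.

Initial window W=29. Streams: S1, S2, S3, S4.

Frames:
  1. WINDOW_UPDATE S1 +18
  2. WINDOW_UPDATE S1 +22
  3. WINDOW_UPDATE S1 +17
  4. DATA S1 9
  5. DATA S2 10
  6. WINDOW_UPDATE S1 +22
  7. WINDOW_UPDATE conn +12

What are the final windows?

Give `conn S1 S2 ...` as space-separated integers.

Answer: 22 99 19 29 29

Derivation:
Op 1: conn=29 S1=47 S2=29 S3=29 S4=29 blocked=[]
Op 2: conn=29 S1=69 S2=29 S3=29 S4=29 blocked=[]
Op 3: conn=29 S1=86 S2=29 S3=29 S4=29 blocked=[]
Op 4: conn=20 S1=77 S2=29 S3=29 S4=29 blocked=[]
Op 5: conn=10 S1=77 S2=19 S3=29 S4=29 blocked=[]
Op 6: conn=10 S1=99 S2=19 S3=29 S4=29 blocked=[]
Op 7: conn=22 S1=99 S2=19 S3=29 S4=29 blocked=[]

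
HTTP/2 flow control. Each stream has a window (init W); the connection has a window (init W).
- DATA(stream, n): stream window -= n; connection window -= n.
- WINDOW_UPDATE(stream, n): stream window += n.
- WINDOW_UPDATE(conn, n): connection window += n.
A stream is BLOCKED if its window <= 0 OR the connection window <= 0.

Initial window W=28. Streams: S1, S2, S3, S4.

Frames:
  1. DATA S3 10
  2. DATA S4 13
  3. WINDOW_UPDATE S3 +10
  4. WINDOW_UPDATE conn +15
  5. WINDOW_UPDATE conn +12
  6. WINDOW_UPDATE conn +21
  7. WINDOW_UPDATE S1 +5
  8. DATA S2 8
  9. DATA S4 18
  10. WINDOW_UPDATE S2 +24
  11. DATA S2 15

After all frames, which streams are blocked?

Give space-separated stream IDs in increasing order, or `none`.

Answer: S4

Derivation:
Op 1: conn=18 S1=28 S2=28 S3=18 S4=28 blocked=[]
Op 2: conn=5 S1=28 S2=28 S3=18 S4=15 blocked=[]
Op 3: conn=5 S1=28 S2=28 S3=28 S4=15 blocked=[]
Op 4: conn=20 S1=28 S2=28 S3=28 S4=15 blocked=[]
Op 5: conn=32 S1=28 S2=28 S3=28 S4=15 blocked=[]
Op 6: conn=53 S1=28 S2=28 S3=28 S4=15 blocked=[]
Op 7: conn=53 S1=33 S2=28 S3=28 S4=15 blocked=[]
Op 8: conn=45 S1=33 S2=20 S3=28 S4=15 blocked=[]
Op 9: conn=27 S1=33 S2=20 S3=28 S4=-3 blocked=[4]
Op 10: conn=27 S1=33 S2=44 S3=28 S4=-3 blocked=[4]
Op 11: conn=12 S1=33 S2=29 S3=28 S4=-3 blocked=[4]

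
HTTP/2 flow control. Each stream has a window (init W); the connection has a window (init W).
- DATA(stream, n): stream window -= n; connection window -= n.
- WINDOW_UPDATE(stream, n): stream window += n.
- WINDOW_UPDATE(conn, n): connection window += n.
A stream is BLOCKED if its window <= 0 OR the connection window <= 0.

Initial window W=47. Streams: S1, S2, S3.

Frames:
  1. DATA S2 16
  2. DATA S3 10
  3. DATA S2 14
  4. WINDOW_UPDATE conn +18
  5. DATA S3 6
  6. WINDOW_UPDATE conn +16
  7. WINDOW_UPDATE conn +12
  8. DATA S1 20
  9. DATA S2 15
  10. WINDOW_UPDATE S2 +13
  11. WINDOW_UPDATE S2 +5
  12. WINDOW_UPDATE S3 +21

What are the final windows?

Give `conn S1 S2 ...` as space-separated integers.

Op 1: conn=31 S1=47 S2=31 S3=47 blocked=[]
Op 2: conn=21 S1=47 S2=31 S3=37 blocked=[]
Op 3: conn=7 S1=47 S2=17 S3=37 blocked=[]
Op 4: conn=25 S1=47 S2=17 S3=37 blocked=[]
Op 5: conn=19 S1=47 S2=17 S3=31 blocked=[]
Op 6: conn=35 S1=47 S2=17 S3=31 blocked=[]
Op 7: conn=47 S1=47 S2=17 S3=31 blocked=[]
Op 8: conn=27 S1=27 S2=17 S3=31 blocked=[]
Op 9: conn=12 S1=27 S2=2 S3=31 blocked=[]
Op 10: conn=12 S1=27 S2=15 S3=31 blocked=[]
Op 11: conn=12 S1=27 S2=20 S3=31 blocked=[]
Op 12: conn=12 S1=27 S2=20 S3=52 blocked=[]

Answer: 12 27 20 52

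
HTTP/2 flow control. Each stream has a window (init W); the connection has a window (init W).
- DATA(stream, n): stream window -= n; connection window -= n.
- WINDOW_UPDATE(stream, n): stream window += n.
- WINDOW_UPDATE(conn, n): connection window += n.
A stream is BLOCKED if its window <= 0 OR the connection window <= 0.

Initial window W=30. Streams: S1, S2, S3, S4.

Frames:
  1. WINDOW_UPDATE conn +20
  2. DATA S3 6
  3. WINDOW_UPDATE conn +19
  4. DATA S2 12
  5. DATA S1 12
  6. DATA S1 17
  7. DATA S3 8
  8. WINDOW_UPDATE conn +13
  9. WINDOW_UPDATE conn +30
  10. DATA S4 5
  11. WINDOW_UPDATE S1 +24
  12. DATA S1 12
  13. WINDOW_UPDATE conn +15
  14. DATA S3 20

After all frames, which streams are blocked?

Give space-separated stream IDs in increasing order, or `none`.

Op 1: conn=50 S1=30 S2=30 S3=30 S4=30 blocked=[]
Op 2: conn=44 S1=30 S2=30 S3=24 S4=30 blocked=[]
Op 3: conn=63 S1=30 S2=30 S3=24 S4=30 blocked=[]
Op 4: conn=51 S1=30 S2=18 S3=24 S4=30 blocked=[]
Op 5: conn=39 S1=18 S2=18 S3=24 S4=30 blocked=[]
Op 6: conn=22 S1=1 S2=18 S3=24 S4=30 blocked=[]
Op 7: conn=14 S1=1 S2=18 S3=16 S4=30 blocked=[]
Op 8: conn=27 S1=1 S2=18 S3=16 S4=30 blocked=[]
Op 9: conn=57 S1=1 S2=18 S3=16 S4=30 blocked=[]
Op 10: conn=52 S1=1 S2=18 S3=16 S4=25 blocked=[]
Op 11: conn=52 S1=25 S2=18 S3=16 S4=25 blocked=[]
Op 12: conn=40 S1=13 S2=18 S3=16 S4=25 blocked=[]
Op 13: conn=55 S1=13 S2=18 S3=16 S4=25 blocked=[]
Op 14: conn=35 S1=13 S2=18 S3=-4 S4=25 blocked=[3]

Answer: S3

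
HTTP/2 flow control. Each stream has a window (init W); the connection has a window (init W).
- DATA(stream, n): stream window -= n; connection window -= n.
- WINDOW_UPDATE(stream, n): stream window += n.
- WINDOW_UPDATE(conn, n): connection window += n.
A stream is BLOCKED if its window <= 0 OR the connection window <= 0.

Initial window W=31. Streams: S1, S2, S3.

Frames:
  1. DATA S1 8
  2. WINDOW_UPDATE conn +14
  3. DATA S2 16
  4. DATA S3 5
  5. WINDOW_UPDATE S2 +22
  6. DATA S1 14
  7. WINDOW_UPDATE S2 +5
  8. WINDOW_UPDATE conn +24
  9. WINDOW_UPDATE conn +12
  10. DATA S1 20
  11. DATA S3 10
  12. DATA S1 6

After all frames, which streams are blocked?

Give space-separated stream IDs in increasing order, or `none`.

Op 1: conn=23 S1=23 S2=31 S3=31 blocked=[]
Op 2: conn=37 S1=23 S2=31 S3=31 blocked=[]
Op 3: conn=21 S1=23 S2=15 S3=31 blocked=[]
Op 4: conn=16 S1=23 S2=15 S3=26 blocked=[]
Op 5: conn=16 S1=23 S2=37 S3=26 blocked=[]
Op 6: conn=2 S1=9 S2=37 S3=26 blocked=[]
Op 7: conn=2 S1=9 S2=42 S3=26 blocked=[]
Op 8: conn=26 S1=9 S2=42 S3=26 blocked=[]
Op 9: conn=38 S1=9 S2=42 S3=26 blocked=[]
Op 10: conn=18 S1=-11 S2=42 S3=26 blocked=[1]
Op 11: conn=8 S1=-11 S2=42 S3=16 blocked=[1]
Op 12: conn=2 S1=-17 S2=42 S3=16 blocked=[1]

Answer: S1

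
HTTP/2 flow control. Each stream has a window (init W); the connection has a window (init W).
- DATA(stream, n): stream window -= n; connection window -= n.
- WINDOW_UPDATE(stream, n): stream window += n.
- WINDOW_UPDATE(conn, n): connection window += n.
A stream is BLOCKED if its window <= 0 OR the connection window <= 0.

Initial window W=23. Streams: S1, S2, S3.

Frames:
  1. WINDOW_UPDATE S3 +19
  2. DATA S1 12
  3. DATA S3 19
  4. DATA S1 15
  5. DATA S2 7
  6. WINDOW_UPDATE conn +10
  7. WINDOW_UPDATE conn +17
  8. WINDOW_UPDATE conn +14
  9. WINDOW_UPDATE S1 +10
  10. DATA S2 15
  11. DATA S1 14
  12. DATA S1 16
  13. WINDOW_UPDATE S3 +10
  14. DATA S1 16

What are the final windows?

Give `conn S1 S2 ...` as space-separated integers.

Answer: -50 -40 1 33

Derivation:
Op 1: conn=23 S1=23 S2=23 S3=42 blocked=[]
Op 2: conn=11 S1=11 S2=23 S3=42 blocked=[]
Op 3: conn=-8 S1=11 S2=23 S3=23 blocked=[1, 2, 3]
Op 4: conn=-23 S1=-4 S2=23 S3=23 blocked=[1, 2, 3]
Op 5: conn=-30 S1=-4 S2=16 S3=23 blocked=[1, 2, 3]
Op 6: conn=-20 S1=-4 S2=16 S3=23 blocked=[1, 2, 3]
Op 7: conn=-3 S1=-4 S2=16 S3=23 blocked=[1, 2, 3]
Op 8: conn=11 S1=-4 S2=16 S3=23 blocked=[1]
Op 9: conn=11 S1=6 S2=16 S3=23 blocked=[]
Op 10: conn=-4 S1=6 S2=1 S3=23 blocked=[1, 2, 3]
Op 11: conn=-18 S1=-8 S2=1 S3=23 blocked=[1, 2, 3]
Op 12: conn=-34 S1=-24 S2=1 S3=23 blocked=[1, 2, 3]
Op 13: conn=-34 S1=-24 S2=1 S3=33 blocked=[1, 2, 3]
Op 14: conn=-50 S1=-40 S2=1 S3=33 blocked=[1, 2, 3]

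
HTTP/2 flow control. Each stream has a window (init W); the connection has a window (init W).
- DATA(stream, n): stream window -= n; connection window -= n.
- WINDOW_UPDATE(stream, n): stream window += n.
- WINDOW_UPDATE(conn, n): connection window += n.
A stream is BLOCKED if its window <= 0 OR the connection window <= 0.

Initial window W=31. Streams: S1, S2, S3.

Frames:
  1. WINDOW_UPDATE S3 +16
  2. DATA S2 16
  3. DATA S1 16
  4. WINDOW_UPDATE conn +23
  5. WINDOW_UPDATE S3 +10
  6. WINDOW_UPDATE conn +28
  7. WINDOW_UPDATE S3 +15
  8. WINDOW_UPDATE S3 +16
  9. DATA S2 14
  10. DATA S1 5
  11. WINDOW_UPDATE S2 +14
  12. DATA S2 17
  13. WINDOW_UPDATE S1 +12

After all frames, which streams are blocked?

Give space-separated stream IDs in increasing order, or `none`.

Answer: S2

Derivation:
Op 1: conn=31 S1=31 S2=31 S3=47 blocked=[]
Op 2: conn=15 S1=31 S2=15 S3=47 blocked=[]
Op 3: conn=-1 S1=15 S2=15 S3=47 blocked=[1, 2, 3]
Op 4: conn=22 S1=15 S2=15 S3=47 blocked=[]
Op 5: conn=22 S1=15 S2=15 S3=57 blocked=[]
Op 6: conn=50 S1=15 S2=15 S3=57 blocked=[]
Op 7: conn=50 S1=15 S2=15 S3=72 blocked=[]
Op 8: conn=50 S1=15 S2=15 S3=88 blocked=[]
Op 9: conn=36 S1=15 S2=1 S3=88 blocked=[]
Op 10: conn=31 S1=10 S2=1 S3=88 blocked=[]
Op 11: conn=31 S1=10 S2=15 S3=88 blocked=[]
Op 12: conn=14 S1=10 S2=-2 S3=88 blocked=[2]
Op 13: conn=14 S1=22 S2=-2 S3=88 blocked=[2]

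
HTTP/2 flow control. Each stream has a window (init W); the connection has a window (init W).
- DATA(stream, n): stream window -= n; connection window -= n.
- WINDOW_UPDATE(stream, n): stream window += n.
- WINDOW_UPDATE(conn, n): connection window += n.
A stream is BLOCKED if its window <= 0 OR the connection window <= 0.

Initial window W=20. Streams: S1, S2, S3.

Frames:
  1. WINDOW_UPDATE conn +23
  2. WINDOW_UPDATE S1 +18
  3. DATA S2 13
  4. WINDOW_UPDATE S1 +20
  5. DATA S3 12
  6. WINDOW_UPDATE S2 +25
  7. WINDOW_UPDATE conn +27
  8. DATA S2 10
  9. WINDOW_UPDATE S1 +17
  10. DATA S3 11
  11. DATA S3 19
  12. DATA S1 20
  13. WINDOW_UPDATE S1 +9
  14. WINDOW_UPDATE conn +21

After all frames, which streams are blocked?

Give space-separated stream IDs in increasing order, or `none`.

Answer: S3

Derivation:
Op 1: conn=43 S1=20 S2=20 S3=20 blocked=[]
Op 2: conn=43 S1=38 S2=20 S3=20 blocked=[]
Op 3: conn=30 S1=38 S2=7 S3=20 blocked=[]
Op 4: conn=30 S1=58 S2=7 S3=20 blocked=[]
Op 5: conn=18 S1=58 S2=7 S3=8 blocked=[]
Op 6: conn=18 S1=58 S2=32 S3=8 blocked=[]
Op 7: conn=45 S1=58 S2=32 S3=8 blocked=[]
Op 8: conn=35 S1=58 S2=22 S3=8 blocked=[]
Op 9: conn=35 S1=75 S2=22 S3=8 blocked=[]
Op 10: conn=24 S1=75 S2=22 S3=-3 blocked=[3]
Op 11: conn=5 S1=75 S2=22 S3=-22 blocked=[3]
Op 12: conn=-15 S1=55 S2=22 S3=-22 blocked=[1, 2, 3]
Op 13: conn=-15 S1=64 S2=22 S3=-22 blocked=[1, 2, 3]
Op 14: conn=6 S1=64 S2=22 S3=-22 blocked=[3]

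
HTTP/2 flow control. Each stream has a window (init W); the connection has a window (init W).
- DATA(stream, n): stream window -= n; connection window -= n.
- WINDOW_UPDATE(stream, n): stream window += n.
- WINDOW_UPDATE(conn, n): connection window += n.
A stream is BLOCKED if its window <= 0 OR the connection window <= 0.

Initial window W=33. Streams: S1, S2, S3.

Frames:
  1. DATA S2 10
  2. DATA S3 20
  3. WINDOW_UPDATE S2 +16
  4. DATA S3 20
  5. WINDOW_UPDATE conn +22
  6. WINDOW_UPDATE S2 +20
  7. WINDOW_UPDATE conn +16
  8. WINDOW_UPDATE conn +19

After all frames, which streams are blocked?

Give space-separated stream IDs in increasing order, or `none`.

Answer: S3

Derivation:
Op 1: conn=23 S1=33 S2=23 S3=33 blocked=[]
Op 2: conn=3 S1=33 S2=23 S3=13 blocked=[]
Op 3: conn=3 S1=33 S2=39 S3=13 blocked=[]
Op 4: conn=-17 S1=33 S2=39 S3=-7 blocked=[1, 2, 3]
Op 5: conn=5 S1=33 S2=39 S3=-7 blocked=[3]
Op 6: conn=5 S1=33 S2=59 S3=-7 blocked=[3]
Op 7: conn=21 S1=33 S2=59 S3=-7 blocked=[3]
Op 8: conn=40 S1=33 S2=59 S3=-7 blocked=[3]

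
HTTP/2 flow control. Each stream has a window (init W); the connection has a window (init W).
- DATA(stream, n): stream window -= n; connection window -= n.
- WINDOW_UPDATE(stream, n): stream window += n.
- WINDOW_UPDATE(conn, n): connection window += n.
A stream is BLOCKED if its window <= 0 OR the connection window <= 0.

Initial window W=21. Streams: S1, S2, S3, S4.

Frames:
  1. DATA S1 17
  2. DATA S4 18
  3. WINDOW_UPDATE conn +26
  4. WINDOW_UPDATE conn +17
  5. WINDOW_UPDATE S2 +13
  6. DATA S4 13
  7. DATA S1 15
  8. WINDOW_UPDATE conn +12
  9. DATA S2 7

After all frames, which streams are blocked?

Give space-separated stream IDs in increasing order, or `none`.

Answer: S1 S4

Derivation:
Op 1: conn=4 S1=4 S2=21 S3=21 S4=21 blocked=[]
Op 2: conn=-14 S1=4 S2=21 S3=21 S4=3 blocked=[1, 2, 3, 4]
Op 3: conn=12 S1=4 S2=21 S3=21 S4=3 blocked=[]
Op 4: conn=29 S1=4 S2=21 S3=21 S4=3 blocked=[]
Op 5: conn=29 S1=4 S2=34 S3=21 S4=3 blocked=[]
Op 6: conn=16 S1=4 S2=34 S3=21 S4=-10 blocked=[4]
Op 7: conn=1 S1=-11 S2=34 S3=21 S4=-10 blocked=[1, 4]
Op 8: conn=13 S1=-11 S2=34 S3=21 S4=-10 blocked=[1, 4]
Op 9: conn=6 S1=-11 S2=27 S3=21 S4=-10 blocked=[1, 4]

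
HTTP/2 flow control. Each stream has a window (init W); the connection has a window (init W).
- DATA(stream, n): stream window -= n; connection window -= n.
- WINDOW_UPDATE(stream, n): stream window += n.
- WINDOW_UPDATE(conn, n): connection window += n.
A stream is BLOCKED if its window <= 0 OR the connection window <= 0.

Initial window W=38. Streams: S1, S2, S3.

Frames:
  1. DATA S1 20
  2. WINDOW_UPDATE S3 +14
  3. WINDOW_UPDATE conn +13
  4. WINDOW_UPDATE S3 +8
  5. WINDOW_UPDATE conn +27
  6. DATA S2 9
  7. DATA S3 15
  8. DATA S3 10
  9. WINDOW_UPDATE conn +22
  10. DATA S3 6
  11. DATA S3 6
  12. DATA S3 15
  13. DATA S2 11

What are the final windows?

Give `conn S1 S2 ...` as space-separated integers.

Op 1: conn=18 S1=18 S2=38 S3=38 blocked=[]
Op 2: conn=18 S1=18 S2=38 S3=52 blocked=[]
Op 3: conn=31 S1=18 S2=38 S3=52 blocked=[]
Op 4: conn=31 S1=18 S2=38 S3=60 blocked=[]
Op 5: conn=58 S1=18 S2=38 S3=60 blocked=[]
Op 6: conn=49 S1=18 S2=29 S3=60 blocked=[]
Op 7: conn=34 S1=18 S2=29 S3=45 blocked=[]
Op 8: conn=24 S1=18 S2=29 S3=35 blocked=[]
Op 9: conn=46 S1=18 S2=29 S3=35 blocked=[]
Op 10: conn=40 S1=18 S2=29 S3=29 blocked=[]
Op 11: conn=34 S1=18 S2=29 S3=23 blocked=[]
Op 12: conn=19 S1=18 S2=29 S3=8 blocked=[]
Op 13: conn=8 S1=18 S2=18 S3=8 blocked=[]

Answer: 8 18 18 8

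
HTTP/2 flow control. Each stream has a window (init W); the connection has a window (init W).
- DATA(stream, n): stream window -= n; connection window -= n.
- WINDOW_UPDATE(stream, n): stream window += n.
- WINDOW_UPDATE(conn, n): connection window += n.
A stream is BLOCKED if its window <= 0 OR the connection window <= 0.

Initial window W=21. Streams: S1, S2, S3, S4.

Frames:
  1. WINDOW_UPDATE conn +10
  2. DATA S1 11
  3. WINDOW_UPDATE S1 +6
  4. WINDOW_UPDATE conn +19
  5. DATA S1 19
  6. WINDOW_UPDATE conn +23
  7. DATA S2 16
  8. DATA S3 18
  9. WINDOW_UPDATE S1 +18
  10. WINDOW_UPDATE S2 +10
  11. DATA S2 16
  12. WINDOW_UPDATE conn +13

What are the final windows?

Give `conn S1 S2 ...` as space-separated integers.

Op 1: conn=31 S1=21 S2=21 S3=21 S4=21 blocked=[]
Op 2: conn=20 S1=10 S2=21 S3=21 S4=21 blocked=[]
Op 3: conn=20 S1=16 S2=21 S3=21 S4=21 blocked=[]
Op 4: conn=39 S1=16 S2=21 S3=21 S4=21 blocked=[]
Op 5: conn=20 S1=-3 S2=21 S3=21 S4=21 blocked=[1]
Op 6: conn=43 S1=-3 S2=21 S3=21 S4=21 blocked=[1]
Op 7: conn=27 S1=-3 S2=5 S3=21 S4=21 blocked=[1]
Op 8: conn=9 S1=-3 S2=5 S3=3 S4=21 blocked=[1]
Op 9: conn=9 S1=15 S2=5 S3=3 S4=21 blocked=[]
Op 10: conn=9 S1=15 S2=15 S3=3 S4=21 blocked=[]
Op 11: conn=-7 S1=15 S2=-1 S3=3 S4=21 blocked=[1, 2, 3, 4]
Op 12: conn=6 S1=15 S2=-1 S3=3 S4=21 blocked=[2]

Answer: 6 15 -1 3 21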